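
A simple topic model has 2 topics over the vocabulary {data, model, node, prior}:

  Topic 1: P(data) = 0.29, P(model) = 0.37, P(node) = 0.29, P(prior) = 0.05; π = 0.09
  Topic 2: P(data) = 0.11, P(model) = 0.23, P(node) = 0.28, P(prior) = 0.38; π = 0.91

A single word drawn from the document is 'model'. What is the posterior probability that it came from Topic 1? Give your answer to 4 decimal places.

Apply Bayes' rule: the posterior for each component is proportional to its prior times its likelihood at x.
Evaluate each component's likelihood at the observed value:
  f_1 = P(model | comp) = 0.37
  f_2 = P(model | comp) = 0.23
Prior × likelihood for each component:
  π_1·f_1 = 0.09 × 0.37 = 0.0333
  π_2·f_2 = 0.91 × 0.23 = 0.2093
Normaliser: 0.0333 + 0.2093 = 0.2426
P(Topic 1 | the observation) = 0.0333 / 0.2426 ≈ 0.1373

0.1373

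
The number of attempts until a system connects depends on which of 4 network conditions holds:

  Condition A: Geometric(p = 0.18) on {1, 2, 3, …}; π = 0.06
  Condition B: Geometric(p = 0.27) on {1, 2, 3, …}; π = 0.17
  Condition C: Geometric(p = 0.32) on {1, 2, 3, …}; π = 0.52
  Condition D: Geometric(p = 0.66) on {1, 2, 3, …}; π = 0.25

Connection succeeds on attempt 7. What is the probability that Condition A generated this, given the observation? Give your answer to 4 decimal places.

P(component k | x) = π_k·f_k(x) / marginal(x), where marginal(x) = Σ_j π_j·f_j(x).
Evaluate each component's likelihood at the observed value:
  L_A = 0.18·(1−0.18)^6 = 0.18·0.304007 = 0.0547212
  L_B = 0.27·(1−0.27)^6 = 0.27·0.151334 = 0.0408602
  L_C = 0.32·(1−0.32)^6 = 0.32·0.0988675 = 0.0316376
  L_D = 0.66·(1−0.66)^6 = 0.66·0.0015448 = 0.00101957
Weight by the priors:
  π_A·L_A = 0.06 × 0.0547212 = 0.00328327
  π_B·L_B = 0.17 × 0.0408602 = 0.00694624
  π_C·L_C = 0.52 × 0.0316376 = 0.0164515
  π_D·L_D = 0.25 × 0.00101957 = 0.000254893
Denominator: 0.00328327 + 0.00694624 + 0.0164515 + 0.000254893 = 0.026936
Responsibility of Condition A: 0.00328327 / 0.026936 ≈ 0.1219

0.1219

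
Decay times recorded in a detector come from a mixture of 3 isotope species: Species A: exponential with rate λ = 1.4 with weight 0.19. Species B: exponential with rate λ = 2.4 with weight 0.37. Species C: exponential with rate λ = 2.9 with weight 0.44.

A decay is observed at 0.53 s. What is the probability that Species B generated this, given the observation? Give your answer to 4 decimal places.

P(component k | x) = w_k·f_k(x) / marginal(x), where marginal(x) = Σ_j w_j·f_j(x).
Component likelihoods at x = 0.53 s:
  p_A = 0.666625
  p_B = 0.672649
  p_C = 0.623573
Weight by the priors:
  w_A·p_A = 0.19 × 0.666625 = 0.126659
  w_B·p_B = 0.37 × 0.672649 = 0.24888
  w_C·p_C = 0.44 × 0.623573 = 0.274372
Evidence: 0.126659 + 0.24888 + 0.274372 = 0.649911
So the posterior for Species B is 0.24888 / 0.649911 ≈ 0.3829.

0.3829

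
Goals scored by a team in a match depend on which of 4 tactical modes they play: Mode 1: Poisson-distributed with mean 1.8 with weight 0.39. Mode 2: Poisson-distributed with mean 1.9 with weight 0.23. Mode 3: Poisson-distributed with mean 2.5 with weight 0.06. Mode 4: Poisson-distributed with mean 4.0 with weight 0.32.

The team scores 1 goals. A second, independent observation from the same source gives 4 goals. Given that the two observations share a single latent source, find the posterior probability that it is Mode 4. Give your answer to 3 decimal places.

P(component k | x) = P(Z=k)·f_k(x) / marginal(x), where marginal(x) = Σ_j P(Z=j)·f_j(x).
Since both observations come from the same component, the likelihood for component k is f_k(x₁)·f_k(x₂).
  f_1 = [0.297538] × [0.0723017] = 0.0215125
  f_2 = [0.28418] × [0.0812164] = 0.0230801
  f_3 = [0.205212] × [0.133602] = 0.0274168
  f_4 = [0.0732626] × [0.195367] = 0.0143131
Weight by the priors:
  P(Z=1)·f_1 = 0.39 × 0.0215125 = 0.00838988
  P(Z=2)·f_2 = 0.23 × 0.0230801 = 0.00530842
  P(Z=3)·f_3 = 0.06 × 0.0274168 = 0.00164501
  P(Z=4)·f_4 = 0.32 × 0.0143131 = 0.00458018
Marginal: 0.00838988 + 0.00530842 + 0.00164501 + 0.00458018 = 0.0199235
Responsibility of Mode 4: 0.00458018 / 0.0199235 ≈ 0.230

0.230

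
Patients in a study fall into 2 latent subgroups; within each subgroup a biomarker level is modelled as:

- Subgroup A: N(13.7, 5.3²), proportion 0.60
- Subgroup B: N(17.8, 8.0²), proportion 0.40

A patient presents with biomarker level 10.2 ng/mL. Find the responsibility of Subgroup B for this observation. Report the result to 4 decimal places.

0.2591

Apply Bayes' rule: the posterior for each component is proportional to its prior times its likelihood at x.
Normal densities:
  f_A = (1/(5.3·√(2π)))·exp(−(10.2−13.7)²/(2·5.3²)) = 0.075272·exp(-0.21805) = 0.0605253
  f_B = (1/(8.0·√(2π)))·exp(−(10.2−17.8)²/(2·8.0²)) = 0.049868·exp(-0.45125) = 0.0317574
Prior × likelihood for each component:
  w_A·f_A = 0.60 × 0.0605253 = 0.0363152
  w_B·f_B = 0.40 × 0.0317574 = 0.012703
Evidence: 0.0363152 + 0.012703 = 0.0490181
P(Subgroup B | data) = 0.012703 / 0.0490181 ≈ 0.2591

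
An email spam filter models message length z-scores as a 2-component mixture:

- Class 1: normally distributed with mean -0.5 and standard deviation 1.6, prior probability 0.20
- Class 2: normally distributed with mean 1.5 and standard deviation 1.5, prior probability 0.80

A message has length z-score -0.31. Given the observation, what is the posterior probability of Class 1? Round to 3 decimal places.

By Bayes' theorem, P(k | x) = π_k f_k(x) / Σ_j π_j f_j(x).
Evaluate each component's likelihood at the observed value:
  f_1 = (1/(1.6·√(2π)))·exp(−(-0.31−-0.5)²/(2·1.6²)) = 0.249339·exp(-0.00705) = 0.247587
  f_2 = (1/(1.5·√(2π)))·exp(−(-0.31−1.5)²/(2·1.5²)) = 0.265962·exp(-0.72802) = 0.128423
Prior × likelihood for each component:
  π_1·f_1 = 0.20 × 0.247587 = 0.0495174
  π_2·f_2 = 0.80 × 0.128423 = 0.102738
Marginal: 0.0495174 + 0.102738 = 0.152256
Responsibility of Class 1: 0.0495174 / 0.152256 ≈ 0.325

0.325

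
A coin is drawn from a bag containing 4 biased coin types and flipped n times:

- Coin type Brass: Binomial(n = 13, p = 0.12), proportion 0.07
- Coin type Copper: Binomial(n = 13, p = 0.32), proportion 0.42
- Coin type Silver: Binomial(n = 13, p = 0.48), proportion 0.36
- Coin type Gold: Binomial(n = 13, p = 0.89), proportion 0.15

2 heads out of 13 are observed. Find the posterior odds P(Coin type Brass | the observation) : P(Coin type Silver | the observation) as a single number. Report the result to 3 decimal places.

3.962

Only the two components matter; the odds are (P(Z=i) f_i(x)) / (P(Z=j) f_j(x)).
Component likelihoods at x = 2 heads out of 13:
  L_Brass = C(13,2)·0.12^2·0.88^11 = 78·0.0144·0.245081 = 0.275275
  L_Copper = C(13,2)·0.32^2·0.68^11 = 78·0.1024·0.0143747 = 0.114813
  L_Silver = C(13,2)·0.48^2·0.52^11 = 78·0.2304·0.000751687 = 0.0135087
  L_Gold = C(13,2)·0.89^2·0.11^11 = 78·0.7921·2.85312e-11 = 1.76276e-09
0.0192692 / 0.00486314 ≈ 3.962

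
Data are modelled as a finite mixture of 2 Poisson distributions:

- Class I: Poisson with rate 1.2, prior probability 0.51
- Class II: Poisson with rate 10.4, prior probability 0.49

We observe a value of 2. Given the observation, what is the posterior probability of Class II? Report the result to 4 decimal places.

0.0072

P(component k | x) = P(Z=k)·f_k(x) / marginal(x), where marginal(x) = Σ_j P(Z=j)·f_j(x).
Poisson probabilities:
  f_I = 0.21686
  f_II = 0.00164579
Unnormalised posteriors:
  P(Z=I)·f_I = 0.51 × 0.21686 = 0.110599
  P(Z=II)·f_II = 0.49 × 0.00164579 = 0.000806436
Normaliser: 0.110599 + 0.000806436 = 0.111405
P(Class II | data) ≈ 0.0072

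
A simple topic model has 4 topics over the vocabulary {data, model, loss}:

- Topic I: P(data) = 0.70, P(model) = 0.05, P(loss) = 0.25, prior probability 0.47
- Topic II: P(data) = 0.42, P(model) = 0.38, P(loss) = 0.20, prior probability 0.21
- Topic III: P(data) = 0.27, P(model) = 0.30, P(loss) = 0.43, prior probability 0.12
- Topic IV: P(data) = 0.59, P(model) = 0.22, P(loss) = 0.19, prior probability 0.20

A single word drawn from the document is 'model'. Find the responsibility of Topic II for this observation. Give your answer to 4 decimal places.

P(component k | x) = π_k·f_k(x) / marginal(x), where marginal(x) = Σ_j π_j·f_j(x).
Categorical probabilities:
  p_I = P(model | comp) = 0.05
  p_II = P(model | comp) = 0.38
  p_III = P(model | comp) = 0.30
  p_IV = P(model | comp) = 0.22
Multiply by the mixture weights:
  π_I·p_I = 0.47 × 0.05 = 0.0235
  π_II·p_II = 0.21 × 0.38 = 0.0798
  π_III·p_III = 0.12 × 0.3 = 0.036
  π_IV·p_IV = 0.20 × 0.22 = 0.044
Denominator: 0.0235 + 0.0798 + 0.036 + 0.044 = 0.1833
P(Topic II | the observation) ≈ 0.4354

0.4354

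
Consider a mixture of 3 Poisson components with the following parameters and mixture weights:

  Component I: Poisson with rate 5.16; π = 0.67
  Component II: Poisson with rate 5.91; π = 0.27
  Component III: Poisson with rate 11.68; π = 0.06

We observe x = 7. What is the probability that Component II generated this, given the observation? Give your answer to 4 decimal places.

P(component k | x) = π_k·f_k(x) / marginal(x), where marginal(x) = Σ_j π_j·f_j(x).
Component likelihoods at x = 7:
  f_I = e^(−5.16)·5.16^7/7! = 0.110958
  f_II = e^(−5.91)·5.91^7/7! = 0.135519
  f_III = e^(−11.68)·11.68^7/7! = 0.0497863
Multiply by the mixture weights:
  π_I·f_I = 0.67 × 0.110958 = 0.0743417
  π_II·f_II = 0.27 × 0.135519 = 0.0365902
  π_III·f_III = 0.06 × 0.0497863 = 0.00298718
Sum: 0.0743417 + 0.0365902 + 0.00298718 = 0.113919
Responsibility of Component II: 0.0365902 / 0.113919 ≈ 0.3212

0.3212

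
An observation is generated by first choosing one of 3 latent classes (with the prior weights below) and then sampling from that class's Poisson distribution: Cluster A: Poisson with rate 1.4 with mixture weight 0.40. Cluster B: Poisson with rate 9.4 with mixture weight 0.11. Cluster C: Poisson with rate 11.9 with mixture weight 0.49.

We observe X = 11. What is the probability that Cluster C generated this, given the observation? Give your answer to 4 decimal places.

The responsibility of component k is π_k f_k(x) divided by Σ_j π_j f_j(x).
Evaluate each component's likelihood at the observed value:
  p_A = 2.50173e-07
  p_B = 0.104926
  p_C = 0.115281
Weight by the priors:
  π_A·p_A = 0.40 × 2.50173e-07 = 1.00069e-07
  π_B·p_B = 0.11 × 0.104926 = 0.0115418
  π_C·p_C = 0.49 × 0.115281 = 0.0564875
Evidence: 1.00069e-07 + 0.0115418 + 0.0564875 = 0.0680295
P(Cluster C | data) ≈ 0.8303

0.8303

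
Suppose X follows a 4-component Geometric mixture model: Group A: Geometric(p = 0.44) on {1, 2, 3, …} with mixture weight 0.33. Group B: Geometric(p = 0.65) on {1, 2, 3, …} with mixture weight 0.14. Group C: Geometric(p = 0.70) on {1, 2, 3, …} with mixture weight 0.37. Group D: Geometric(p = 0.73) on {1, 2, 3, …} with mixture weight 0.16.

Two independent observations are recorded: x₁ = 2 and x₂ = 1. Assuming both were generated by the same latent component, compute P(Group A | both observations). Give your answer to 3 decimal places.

0.267

P(component k | x) = P(Z=k)·f_k(x) / marginal(x), where marginal(x) = Σ_j P(Z=j)·f_j(x).
Since both observations come from the same component, the likelihood for component k is f_k(x₁)·f_k(x₂).
  L_A = [0.44·(1−0.44)^1 = 0.44·0.56 = 0.2464] × [0.44] = 0.108416
  L_B = [0.65·(1−0.65)^1 = 0.65·0.35 = 0.2275] × [0.65] = 0.147875
  L_C = [0.70·(1−0.70)^1 = 0.70·0.3 = 0.21] × [0.7] = 0.147
  L_D = [0.73·(1−0.73)^1 = 0.73·0.27 = 0.1971] × [0.73] = 0.143883
Multiply by the mixture weights:
  P(Z=A)·L_A = 0.33 × 0.108416 = 0.0357773
  P(Z=B)·L_B = 0.14 × 0.147875 = 0.0207025
  P(Z=C)·L_C = 0.37 × 0.147 = 0.05439
  P(Z=D)·L_D = 0.16 × 0.143883 = 0.0230213
Normaliser: 0.0357773 + 0.0207025 + 0.05439 + 0.0230213 = 0.133891
P(Group A | x₁, x₂) ≈ 0.267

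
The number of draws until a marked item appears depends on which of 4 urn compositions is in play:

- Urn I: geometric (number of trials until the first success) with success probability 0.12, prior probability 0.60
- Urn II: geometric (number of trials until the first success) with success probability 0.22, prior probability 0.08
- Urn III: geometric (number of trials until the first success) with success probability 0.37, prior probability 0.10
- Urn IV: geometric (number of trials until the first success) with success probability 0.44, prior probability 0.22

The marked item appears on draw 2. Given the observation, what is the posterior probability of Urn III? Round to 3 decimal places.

0.151

By Bayes' theorem, P(k | x) = w_k f_k(x) / Σ_j w_j f_j(x).
Geometric probabilities:
  f_I = 0.1056
  f_II = 0.1716
  f_III = 0.2331
  f_IV = 0.2464
Prior × likelihood for each component:
  w_I·f_I = 0.60 × 0.1056 = 0.06336
  w_II·f_II = 0.08 × 0.1716 = 0.013728
  w_III·f_III = 0.10 × 0.2331 = 0.02331
  w_IV·f_IV = 0.22 × 0.2464 = 0.054208
Marginal: 0.06336 + 0.013728 + 0.02331 + 0.054208 = 0.154606
So the posterior for Urn III is 0.02331 / 0.154606 ≈ 0.151.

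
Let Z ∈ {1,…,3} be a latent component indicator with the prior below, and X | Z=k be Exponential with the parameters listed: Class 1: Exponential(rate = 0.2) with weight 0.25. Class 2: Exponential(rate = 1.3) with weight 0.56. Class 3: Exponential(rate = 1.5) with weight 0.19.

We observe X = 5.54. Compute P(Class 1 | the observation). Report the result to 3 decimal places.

0.964

Apply Bayes' rule: the posterior for each component is proportional to its prior times its likelihood at x.
Exponential densities:
  f_1 = 0.2·e^(−0.2·5.54) = 0.2·e^(−1.1080) = 0.0660437
  f_2 = 1.3·e^(−1.3·5.54) = 1.3·e^(−7.2020) = 0.000968622
  f_3 = 1.5·e^(−1.5·5.54) = 1.5·e^(−8.3100) = 0.000369066
Multiply by the mixture weights:
  π_1·f_1 = 0.25 × 0.0660437 = 0.0165109
  π_2·f_2 = 0.56 × 0.000968622 = 0.000542429
  π_3·f_3 = 0.19 × 0.000369066 = 7.01226e-05
Denominator: 0.0165109 + 0.000542429 + 7.01226e-05 = 0.0171235
Responsibility of Class 1: 0.0165109 / 0.0171235 ≈ 0.964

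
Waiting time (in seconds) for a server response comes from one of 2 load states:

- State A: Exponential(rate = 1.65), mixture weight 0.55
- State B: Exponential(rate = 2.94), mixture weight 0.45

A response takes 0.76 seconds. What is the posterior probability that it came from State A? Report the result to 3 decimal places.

Apply Bayes' rule: the posterior for each component is proportional to its prior times its likelihood at x.
Exponential densities:
  L_A = 0.470846
  L_B = 0.314746
Weight by the priors:
  π_A·L_A = 0.55 × 0.470846 = 0.258965
  π_B·L_B = 0.45 × 0.314746 = 0.141636
Normaliser: 0.258965 + 0.141636 = 0.400601
So the posterior for State A is 0.258965 / 0.400601 ≈ 0.646.

0.646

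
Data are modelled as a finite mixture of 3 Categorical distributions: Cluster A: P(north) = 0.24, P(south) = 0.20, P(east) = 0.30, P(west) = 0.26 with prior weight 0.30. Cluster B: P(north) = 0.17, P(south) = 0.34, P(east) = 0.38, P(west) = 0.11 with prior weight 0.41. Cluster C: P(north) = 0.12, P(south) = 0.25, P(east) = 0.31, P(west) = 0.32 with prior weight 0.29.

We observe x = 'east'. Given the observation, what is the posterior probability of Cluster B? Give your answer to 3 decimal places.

0.464

Posterior ∝ prior × likelihood, so P(k | x) ∝ w_k f_k(x); normalise over all components.
Evaluate each component's likelihood at the observed value:
  L_A = 0.3
  L_B = 0.38
  L_C = 0.31
Weight by the priors:
  w_A·L_A = 0.30 × 0.3 = 0.09
  w_B·L_B = 0.41 × 0.38 = 0.1558
  w_C·L_C = 0.29 × 0.31 = 0.0899
Denominator: 0.09 + 0.1558 + 0.0899 = 0.3357
Responsibility of Cluster B: 0.1558 / 0.3357 ≈ 0.464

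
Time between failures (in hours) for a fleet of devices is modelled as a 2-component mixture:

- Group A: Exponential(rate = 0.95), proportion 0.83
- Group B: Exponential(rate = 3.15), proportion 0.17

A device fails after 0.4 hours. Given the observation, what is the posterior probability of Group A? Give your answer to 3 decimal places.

Apply Bayes' rule: the posterior for each component is proportional to its prior times its likelihood at x.
Exponential densities:
  L_A = 0.95·e^(−0.95·0.4) = 0.95·e^(−0.3800) = 0.649668
  L_B = 3.15·e^(−3.15·0.4) = 3.15·e^(−1.2600) = 0.89351
Multiply by the mixture weights:
  w_A·L_A = 0.83 × 0.649668 = 0.539225
  w_B·L_B = 0.17 × 0.89351 = 0.151897
Evidence: 0.539225 + 0.151897 = 0.691121
P(Group A | 0.4 hours) = 0.539225 / 0.691121 ≈ 0.780

0.780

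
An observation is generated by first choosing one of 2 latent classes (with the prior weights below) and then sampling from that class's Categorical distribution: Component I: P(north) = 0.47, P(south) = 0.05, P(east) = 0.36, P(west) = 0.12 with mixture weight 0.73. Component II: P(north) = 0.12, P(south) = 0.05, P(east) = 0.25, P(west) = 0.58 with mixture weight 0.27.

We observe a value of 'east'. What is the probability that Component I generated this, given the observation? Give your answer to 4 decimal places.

0.7956

Posterior ∝ prior × likelihood, so P(k | x) ∝ π_k f_k(x); normalise over all components.
Categorical probabilities:
  f_I = P(east | comp) = 0.36
  f_II = P(east | comp) = 0.25
Weight by the priors:
  π_I·f_I = 0.73 × 0.36 = 0.2628
  π_II·f_II = 0.27 × 0.25 = 0.0675
Normaliser: 0.2628 + 0.0675 = 0.3303
So the posterior for Component I is 0.2628 / 0.3303 ≈ 0.7956.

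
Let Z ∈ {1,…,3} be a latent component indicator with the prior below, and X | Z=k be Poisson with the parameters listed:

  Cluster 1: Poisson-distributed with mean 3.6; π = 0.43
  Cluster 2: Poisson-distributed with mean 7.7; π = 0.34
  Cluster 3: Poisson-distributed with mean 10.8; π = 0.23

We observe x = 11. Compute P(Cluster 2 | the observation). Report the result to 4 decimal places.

Apply Bayes' rule: the posterior for each component is proportional to its prior times its likelihood at x.
Evaluate each component's likelihood at the observed value:
  p_1 = e^(−3.6)·3.6^11/11! = 0.000900973
  p_2 = e^(−7.7)·7.7^11/11! = 0.0639992
  p_3 = e^(−10.8)·10.8^11/11! = 0.119159
Prior × likelihood for each component:
  π_1·p_1 = 0.43 × 0.000900973 = 0.000387418
  π_2·p_2 = 0.34 × 0.0639992 = 0.0217597
  π_3·p_3 = 0.23 × 0.119159 = 0.0274065
Denominator: 0.000387418 + 0.0217597 + 0.0274065 = 0.0495536
P(Cluster 2 | the observation) = 0.0217597 / 0.0495536 ≈ 0.4391

0.4391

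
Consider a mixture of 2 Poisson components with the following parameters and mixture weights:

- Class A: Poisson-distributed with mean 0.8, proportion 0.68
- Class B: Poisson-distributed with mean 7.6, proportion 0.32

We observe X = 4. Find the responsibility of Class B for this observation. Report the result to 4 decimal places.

0.8102

P(component k | x) = w_k·f_k(x) / marginal(x), where marginal(x) = Σ_j w_j·f_j(x).
Component likelihoods at x = 4:
  p_A = 0.00766855
  p_B = 0.0695673
Unnormalised posteriors:
  w_A·p_A = 0.68 × 0.00766855 = 0.00521461
  w_B·p_B = 0.32 × 0.0695673 = 0.0222615
Sum: 0.00521461 + 0.0222615 = 0.0274761
P(Class B | 4) = 0.0222615 / 0.0274761 ≈ 0.8102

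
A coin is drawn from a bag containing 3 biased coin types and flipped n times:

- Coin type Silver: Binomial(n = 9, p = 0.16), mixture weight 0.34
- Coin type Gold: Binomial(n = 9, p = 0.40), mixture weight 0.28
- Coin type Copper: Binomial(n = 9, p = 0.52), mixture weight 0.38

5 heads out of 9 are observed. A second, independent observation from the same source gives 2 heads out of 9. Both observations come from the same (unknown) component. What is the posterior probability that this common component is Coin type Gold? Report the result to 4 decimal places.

P(component k | x) = w_k·f_k(x) / marginal(x), where marginal(x) = Σ_j w_j·f_j(x).
Since both observations come from the same component, the likelihood for component k is f_k(x₁)·f_k(x₂).
  f_Silver = [0.00657791] × [0.271955] = 0.0017889
  f_Gold = [0.167215] × [0.161243] = 0.0269623
  f_Copper = [0.254303] × [0.0571476] = 0.0145328
Multiply by the mixture weights:
  w_Silver·f_Silver = 0.34 × 0.0017889 = 0.000608225
  w_Gold·f_Gold = 0.28 × 0.0269623 = 0.00754944
  w_Copper·f_Copper = 0.38 × 0.0145328 = 0.00552247
Evidence: 0.000608225 + 0.00754944 + 0.00552247 = 0.0136801
So the posterior for Coin type Gold is 0.00754944 / 0.0136801 ≈ 0.5519.

0.5519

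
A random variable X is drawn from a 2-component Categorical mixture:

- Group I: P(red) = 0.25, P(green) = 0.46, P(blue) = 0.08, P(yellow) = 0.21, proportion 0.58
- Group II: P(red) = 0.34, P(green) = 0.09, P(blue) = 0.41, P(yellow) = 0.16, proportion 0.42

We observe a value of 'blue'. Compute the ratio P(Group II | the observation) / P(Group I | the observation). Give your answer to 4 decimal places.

The posterior odds equal the prior odds times the likelihood ratio: (P(Z=i)/P(Z=j))·(f_i(x)/f_j(x)).
Categorical probabilities:
  L_I = P(blue | comp) = 0.08
  L_II = P(blue | comp) = 0.41
0.1722 / 0.0464 ≈ 3.7112

3.7112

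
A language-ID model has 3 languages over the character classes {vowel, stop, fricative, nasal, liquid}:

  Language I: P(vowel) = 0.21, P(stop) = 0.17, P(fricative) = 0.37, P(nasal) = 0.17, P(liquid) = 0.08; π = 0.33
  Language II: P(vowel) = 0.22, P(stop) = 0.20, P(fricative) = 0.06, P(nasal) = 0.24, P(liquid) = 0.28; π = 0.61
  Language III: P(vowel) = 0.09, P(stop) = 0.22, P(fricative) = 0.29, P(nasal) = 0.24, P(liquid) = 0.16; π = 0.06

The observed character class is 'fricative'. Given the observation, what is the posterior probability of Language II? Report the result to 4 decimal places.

0.2078

Posterior ∝ prior × likelihood, so P(k | x) ∝ π_k f_k(x); normalise over all components.
Evaluate each component's likelihood at the observed value:
  p_I = 0.37
  p_II = 0.06
  p_III = 0.29
Weight by the priors:
  π_I·p_I = 0.33 × 0.37 = 0.1221
  π_II·p_II = 0.61 × 0.06 = 0.0366
  π_III·p_III = 0.06 × 0.29 = 0.0174
Denominator: 0.1221 + 0.0366 + 0.0174 = 0.1761
Responsibility of Language II: 0.0366 / 0.1761 ≈ 0.2078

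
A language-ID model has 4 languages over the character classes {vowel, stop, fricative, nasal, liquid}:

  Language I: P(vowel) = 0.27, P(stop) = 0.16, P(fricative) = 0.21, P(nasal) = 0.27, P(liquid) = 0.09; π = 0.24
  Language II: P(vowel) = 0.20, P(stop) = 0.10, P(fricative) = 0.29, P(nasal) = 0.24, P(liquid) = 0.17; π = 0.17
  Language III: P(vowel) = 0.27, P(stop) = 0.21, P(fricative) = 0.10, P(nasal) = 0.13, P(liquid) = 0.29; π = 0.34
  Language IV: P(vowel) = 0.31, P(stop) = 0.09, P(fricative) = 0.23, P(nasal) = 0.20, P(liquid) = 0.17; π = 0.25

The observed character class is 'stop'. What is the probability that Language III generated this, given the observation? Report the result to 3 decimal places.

0.478

P(component k | x) = w_k·f_k(x) / marginal(x), where marginal(x) = Σ_j w_j·f_j(x).
Categorical probabilities:
  L_I = P(stop | comp) = 0.16
  L_II = P(stop | comp) = 0.10
  L_III = P(stop | comp) = 0.21
  L_IV = P(stop | comp) = 0.09
Unnormalised posteriors:
  w_I·L_I = 0.24 × 0.16 = 0.0384
  w_II·L_II = 0.17 × 0.1 = 0.017
  w_III·L_III = 0.34 × 0.21 = 0.0714
  w_IV·L_IV = 0.25 × 0.09 = 0.0225
Sum: 0.0384 + 0.017 + 0.0714 + 0.0225 = 0.1493
So the posterior for Language III is 0.0714 / 0.1493 ≈ 0.478.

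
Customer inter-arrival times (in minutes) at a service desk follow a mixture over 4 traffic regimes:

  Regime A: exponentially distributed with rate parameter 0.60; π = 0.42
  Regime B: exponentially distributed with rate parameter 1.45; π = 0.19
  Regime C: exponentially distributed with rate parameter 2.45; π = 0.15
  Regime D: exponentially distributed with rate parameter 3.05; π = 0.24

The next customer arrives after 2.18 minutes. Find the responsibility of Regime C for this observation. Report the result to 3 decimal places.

0.021

By Bayes' theorem, P(k | x) = π_k f_k(x) / Σ_j π_j f_j(x).
Component likelihoods at x = 2.18 minutes:
  p_A = 0.60·e^(−0.60·2.18) = 0.60·e^(−1.3080) = 0.162216
  p_B = 1.45·e^(−1.45·2.18) = 1.45·e^(−3.1610) = 0.0614558
  p_C = 2.45·e^(−2.45·2.18) = 2.45·e^(−5.3410) = 0.0117381
  p_D = 3.05·e^(−3.05·2.18) = 3.05·e^(−6.6490) = 0.00395072
Weight by the priors:
  π_A·p_A = 0.42 × 0.162216 = 0.0681308
  π_B·p_B = 0.19 × 0.0614558 = 0.0116766
  π_C·p_C = 0.15 × 0.0117381 = 0.00176072
  π_D·p_D = 0.24 × 0.00395072 = 0.000948172
Marginal: 0.0681308 + 0.0116766 + 0.00176072 + 0.000948172 = 0.0825163
P(Regime C | data) ≈ 0.021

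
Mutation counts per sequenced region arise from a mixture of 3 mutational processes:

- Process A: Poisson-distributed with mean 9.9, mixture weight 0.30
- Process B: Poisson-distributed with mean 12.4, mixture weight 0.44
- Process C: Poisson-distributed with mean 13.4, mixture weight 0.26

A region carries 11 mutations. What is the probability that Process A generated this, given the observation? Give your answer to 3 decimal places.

By Bayes' theorem, P(k | x) = P(Z=k) f_k(x) / Σ_j P(Z=j) f_j(x).
Evaluate each component's likelihood at the observed value:
  f_A = e^(−9.9)·9.9^11/11! = 0.112542
  f_B = e^(−12.4)·12.4^11/11! = 0.109959
  f_C = e^(−13.4)·13.4^11/11! = 0.0949404
Unnormalised posteriors:
  P(Z=A)·f_A = 0.30 × 0.112542 = 0.0337627
  P(Z=B)·f_B = 0.44 × 0.109959 = 0.048382
  P(Z=C)·f_C = 0.26 × 0.0949404 = 0.0246845
Marginal: 0.0337627 + 0.048382 + 0.0246845 = 0.106829
P(Process A | x) ≈ 0.316

0.316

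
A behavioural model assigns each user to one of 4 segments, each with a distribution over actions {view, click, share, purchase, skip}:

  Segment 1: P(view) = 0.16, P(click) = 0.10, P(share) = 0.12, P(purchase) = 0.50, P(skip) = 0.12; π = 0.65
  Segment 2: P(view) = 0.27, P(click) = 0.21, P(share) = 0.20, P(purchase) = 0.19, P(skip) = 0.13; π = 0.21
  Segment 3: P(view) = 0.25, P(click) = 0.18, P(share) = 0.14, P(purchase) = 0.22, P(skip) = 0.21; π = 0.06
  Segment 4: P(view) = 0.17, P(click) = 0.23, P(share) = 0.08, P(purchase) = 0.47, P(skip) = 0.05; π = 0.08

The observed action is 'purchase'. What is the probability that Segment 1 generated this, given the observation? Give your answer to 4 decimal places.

0.7818

Posterior ∝ prior × likelihood, so P(k | x) ∝ P(Z=k) f_k(x); normalise over all components.
Evaluate each component's likelihood at the observed value:
  L_1 = P(purchase | comp) = 0.50
  L_2 = P(purchase | comp) = 0.19
  L_3 = P(purchase | comp) = 0.22
  L_4 = P(purchase | comp) = 0.47
Weight by the priors:
  P(Z=1)·L_1 = 0.65 × 0.5 = 0.325
  P(Z=2)·L_2 = 0.21 × 0.19 = 0.0399
  P(Z=3)·L_3 = 0.06 × 0.22 = 0.0132
  P(Z=4)·L_4 = 0.08 × 0.47 = 0.0376
Normaliser: 0.325 + 0.0399 + 0.0132 + 0.0376 = 0.4157
So the posterior for Segment 1 is 0.325 / 0.4157 ≈ 0.7818.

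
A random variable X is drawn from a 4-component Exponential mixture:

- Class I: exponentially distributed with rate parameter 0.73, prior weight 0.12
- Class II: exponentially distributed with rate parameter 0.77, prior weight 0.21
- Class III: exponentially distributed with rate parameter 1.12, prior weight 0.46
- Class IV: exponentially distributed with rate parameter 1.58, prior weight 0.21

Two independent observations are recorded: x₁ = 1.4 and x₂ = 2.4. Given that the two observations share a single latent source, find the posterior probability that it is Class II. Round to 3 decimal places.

Posterior ∝ prior × likelihood, so P(k | x) ∝ π_k f_k(x); normalise over all components.
Since both observations come from the same component, the likelihood for component k is f_k(x₁)·f_k(x₂).
  p_I = [0.262708] × [0.126602] = 0.0332593
  p_II = [0.262012] × [0.121315] = 0.031786
  p_III = [0.233477] × [0.0761789] = 0.017786
  p_IV = [0.172981] × [0.0356297] = 0.00616325
Unnormalised posteriors:
  π_I·p_I = 0.12 × 0.0332593 = 0.00399111
  π_II·p_II = 0.21 × 0.031786 = 0.00667506
  π_III·p_III = 0.46 × 0.017786 = 0.00818157
  π_IV·p_IV = 0.21 × 0.00616325 = 0.00129428
Denominator: 0.00399111 + 0.00667506 + 0.00818157 + 0.00129428 = 0.020142
P(Class II | data) ≈ 0.331

0.331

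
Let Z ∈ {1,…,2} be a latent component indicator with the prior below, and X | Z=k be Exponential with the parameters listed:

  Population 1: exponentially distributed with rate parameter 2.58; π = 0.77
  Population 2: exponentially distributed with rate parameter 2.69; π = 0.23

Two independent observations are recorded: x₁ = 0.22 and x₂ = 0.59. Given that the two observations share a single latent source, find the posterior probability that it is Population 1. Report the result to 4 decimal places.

Posterior ∝ prior × likelihood, so P(k | x) ∝ π_k f_k(x); normalise over all components.
Since both observations come from the same component, the likelihood for component k is f_k(x₁)·f_k(x₂).
  f_1 = [2.58·e^(−2.58·0.22) = 2.58·e^(−0.5676) = 1.46256] × [0.563037] = 0.823476
  f_2 = [2.69·e^(−2.69·0.22) = 2.69·e^(−0.5918) = 1.48846] × [0.550153] = 0.81888
Weight by the priors:
  π_1·f_1 = 0.77 × 0.823476 = 0.634076
  π_2·f_2 = 0.23 × 0.81888 = 0.188342
Normaliser: 0.634076 + 0.188342 = 0.822419
P(Population 1 | x₁,x₂) = 0.634076 / 0.822419 ≈ 0.7710

0.7710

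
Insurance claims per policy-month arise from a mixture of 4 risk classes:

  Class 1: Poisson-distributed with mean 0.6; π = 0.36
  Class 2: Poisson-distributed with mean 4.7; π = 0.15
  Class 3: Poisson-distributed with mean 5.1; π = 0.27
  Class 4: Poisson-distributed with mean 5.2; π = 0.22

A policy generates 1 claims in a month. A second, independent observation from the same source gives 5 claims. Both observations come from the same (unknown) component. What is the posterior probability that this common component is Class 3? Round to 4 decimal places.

The responsibility of component k is π_k f_k(x) divided by Σ_j π_j f_j(x).
Since both observations come from the same component, the likelihood for component k is f_k(x₁)·f_k(x₂).
  f_1 = [0.329287] × [0.00035563] = 0.000117104
  f_2 = [0.0427478] × [0.17383] = 0.00743084
  f_3 = [0.0310934] × [0.175294] = 0.0054505
  f_4 = [0.0286861] × [0.174785] = 0.00501391
Multiply by the mixture weights:
  π_1·f_1 = 0.36 × 0.000117104 = 4.21576e-05
  π_2·f_2 = 0.15 × 0.00743084 = 0.00111463
  π_3·f_3 = 0.27 × 0.0054505 = 0.00147163
  π_4·f_4 = 0.22 × 0.00501391 = 0.00110306
Marginal: 4.21576e-05 + 0.00111463 + 0.00147163 + 0.00110306 = 0.00373148
So the posterior for Class 3 is 0.00147163 / 0.00373148 ≈ 0.3944.

0.3944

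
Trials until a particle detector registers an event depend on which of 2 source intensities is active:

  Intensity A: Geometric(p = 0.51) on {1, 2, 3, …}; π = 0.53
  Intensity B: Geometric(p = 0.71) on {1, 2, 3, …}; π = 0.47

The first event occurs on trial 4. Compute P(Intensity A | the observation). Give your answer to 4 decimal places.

By Bayes' theorem, P(k | x) = π_k f_k(x) / Σ_j π_j f_j(x).
Component likelihoods at x = 4:
  L_A = 0.060001
  L_B = 0.0173162
Prior × likelihood for each component:
  π_A·L_A = 0.53 × 0.060001 = 0.0318005
  π_B·L_B = 0.47 × 0.0173162 = 0.00813861
Evidence: 0.0318005 + 0.00813861 = 0.0399391
P(Intensity A | the observation) ≈ 0.7962

0.7962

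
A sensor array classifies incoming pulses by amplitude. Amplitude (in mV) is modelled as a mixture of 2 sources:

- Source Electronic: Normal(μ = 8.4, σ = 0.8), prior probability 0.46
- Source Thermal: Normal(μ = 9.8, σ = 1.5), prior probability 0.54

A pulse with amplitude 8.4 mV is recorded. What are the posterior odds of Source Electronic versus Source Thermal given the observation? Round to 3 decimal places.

Posterior odds = (π_i f_i(x)) / (π_j f_j(x)); the normalising sum cancels.
Component likelihoods at x = 8.4 mV:
  p_Electronic = (1/(0.8·√(2π)))·exp(−(8.4−8.4)²/(2·0.8²)) = 0.498678·exp(-0.00000) = 0.498678
  p_Thermal = (1/(1.5·√(2π)))·exp(−(8.4−9.8)²/(2·1.5²)) = 0.265962·exp(-0.43556) = 0.172052
Odds = (0.46/0.54) × (0.498678/0.172052) = 0.851852 × 2.89842 ≈ 2.469

2.469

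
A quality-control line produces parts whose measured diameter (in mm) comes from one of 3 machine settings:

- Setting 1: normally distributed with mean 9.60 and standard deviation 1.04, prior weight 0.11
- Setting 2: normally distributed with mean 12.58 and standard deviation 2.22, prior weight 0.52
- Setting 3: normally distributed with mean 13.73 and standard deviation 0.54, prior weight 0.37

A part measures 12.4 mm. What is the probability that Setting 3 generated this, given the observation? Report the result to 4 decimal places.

Apply Bayes' rule: the posterior for each component is proportional to its prior times its likelihood at x.
Normal densities:
  L_1 = (1/(1.04·√(2π)))·exp(−(12.4−9.60)²/(2·1.04²)) = 0.383598·exp(-3.62426) = 0.0102301
  L_2 = (1/(2.22·√(2π)))·exp(−(12.4−12.58)²/(2·2.22²)) = 0.179704·exp(-0.00329) = 0.179114
  L_3 = (1/(0.54·√(2π)))·exp(−(12.4−13.73)²/(2·0.54²)) = 0.738782·exp(-3.03309) = 0.0355845
Multiply by the mixture weights:
  P(Z=1)·L_1 = 0.11 × 0.0102301 = 0.00112531
  P(Z=2)·L_2 = 0.52 × 0.179114 = 0.0931393
  P(Z=3)·L_3 = 0.37 × 0.0355845 = 0.0131663
Evidence: 0.00112531 + 0.0931393 + 0.0131663 = 0.107431
Responsibility of Setting 3: 0.0131663 / 0.107431 ≈ 0.1226

0.1226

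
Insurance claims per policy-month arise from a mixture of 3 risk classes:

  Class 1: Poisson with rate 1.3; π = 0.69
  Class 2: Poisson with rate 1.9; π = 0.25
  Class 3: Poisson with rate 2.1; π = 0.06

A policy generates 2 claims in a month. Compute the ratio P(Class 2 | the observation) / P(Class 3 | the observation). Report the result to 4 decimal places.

4.1660

Only the two components matter; the odds are (w_i f_i(x)) / (w_j f_j(x)).
Component likelihoods at x = 2 claims:
  L_1 = 0.230289
  L_2 = 0.269971
  L_3 = 0.270016
0.0674928 / 0.016201 ≈ 4.1660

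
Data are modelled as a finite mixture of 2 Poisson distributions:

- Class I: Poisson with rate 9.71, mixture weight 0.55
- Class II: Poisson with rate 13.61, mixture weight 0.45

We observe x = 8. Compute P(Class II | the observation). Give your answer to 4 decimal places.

0.1979

P(component k | x) = P(Z=k)·f_k(x) / marginal(x), where marginal(x) = Σ_j P(Z=j)·f_j(x).
Component likelihoods at x = 8:
  L_I = 0.118914
  L_II = 0.0358589
Multiply by the mixture weights:
  P(Z=I)·L_I = 0.55 × 0.118914 = 0.0654028
  P(Z=II)·L_II = 0.45 × 0.0358589 = 0.0161365
Denominator: 0.0654028 + 0.0161365 = 0.0815393
So the posterior for Class II is 0.0161365 / 0.0815393 ≈ 0.1979.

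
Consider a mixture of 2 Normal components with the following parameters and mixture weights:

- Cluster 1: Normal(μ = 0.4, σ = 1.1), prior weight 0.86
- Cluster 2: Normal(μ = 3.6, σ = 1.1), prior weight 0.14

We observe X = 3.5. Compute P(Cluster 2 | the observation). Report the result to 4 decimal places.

Apply Bayes' rule: the posterior for each component is proportional to its prior times its likelihood at x.
Component likelihoods at x = 3.5:
  f_1 = (1/(1.1·√(2π)))·exp(−(3.5−0.4)²/(2·1.1²)) = 0.362675·exp(-3.97107) = 0.00683757
  f_2 = (1/(1.1·√(2π)))·exp(−(3.5−3.6)²/(2·1.1²)) = 0.362675·exp(-0.00413) = 0.361179
Unnormalised posteriors:
  w_1·f_1 = 0.86 × 0.00683757 = 0.00588031
  w_2·f_2 = 0.14 × 0.361179 = 0.0505651
Sum: 0.00588031 + 0.0505651 = 0.0564454
So the posterior for Cluster 2 is 0.0505651 / 0.0564454 ≈ 0.8958.

0.8958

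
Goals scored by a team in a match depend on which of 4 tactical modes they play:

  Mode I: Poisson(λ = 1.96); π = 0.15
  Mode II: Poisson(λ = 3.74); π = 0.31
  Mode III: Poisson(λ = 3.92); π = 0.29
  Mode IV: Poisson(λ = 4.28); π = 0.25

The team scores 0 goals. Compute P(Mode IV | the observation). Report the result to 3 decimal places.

0.092

By Bayes' theorem, P(k | x) = π_k f_k(x) / Σ_j π_j f_j(x).
Evaluate each component's likelihood at the observed value:
  p_I = e^(−1.96)·1.96^0/0! = 0.140858
  p_II = e^(−3.74)·3.74^0/0! = 0.0237541
  p_III = e^(−3.92)·3.92^0/0! = 0.0198411
  p_IV = e^(−4.28)·4.28^0/0! = 0.0138427
Multiply by the mixture weights:
  π_I·p_I = 0.15 × 0.140858 = 0.0211288
  π_II·p_II = 0.31 × 0.0237541 = 0.00736377
  π_III·p_III = 0.29 × 0.0198411 = 0.00575392
  π_IV·p_IV = 0.25 × 0.0138427 = 0.00346067
Normaliser: 0.0211288 + 0.00736377 + 0.00575392 + 0.00346067 = 0.0377071
So the posterior for Mode IV is 0.00346067 / 0.0377071 ≈ 0.092.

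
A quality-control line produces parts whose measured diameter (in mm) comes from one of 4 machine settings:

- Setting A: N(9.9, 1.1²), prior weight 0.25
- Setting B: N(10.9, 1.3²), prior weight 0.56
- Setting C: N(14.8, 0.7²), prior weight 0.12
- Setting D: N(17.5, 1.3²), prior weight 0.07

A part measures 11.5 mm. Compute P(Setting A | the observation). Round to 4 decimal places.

P(component k | x) = π_k·f_k(x) / marginal(x), where marginal(x) = Σ_j π_j·f_j(x).
Evaluate each component's likelihood at the observed value:
  L_A = (1/(1.1·√(2π)))·exp(−(11.5−9.9)²/(2·1.1²)) = 0.362675·exp(-1.05785) = 0.125921
  L_B = (1/(1.3·√(2π)))·exp(−(11.5−10.9)²/(2·1.3²)) = 0.306879·exp(-0.10651) = 0.275874
  L_C = (1/(0.7·√(2π)))·exp(−(11.5−14.8)²/(2·0.7²)) = 0.569918·exp(-11.11224) = 8.50796e-06
  L_D = (1/(1.3·√(2π)))·exp(−(11.5−17.5)²/(2·1.3²)) = 0.306879·exp(-10.65089) = 7.26683e-06
Prior × likelihood for each component:
  π_A·L_A = 0.25 × 0.125921 = 0.0314803
  π_B·L_B = 0.56 × 0.275874 = 0.154489
  π_C·L_C = 0.12 × 8.50796e-06 = 1.02096e-06
  π_D·L_D = 0.07 × 7.26683e-06 = 5.08678e-07
Marginal: 0.0314803 + 0.154489 + 1.02096e-06 + 5.08678e-07 = 0.185971
P(Setting A | 11.5 mm) ≈ 0.1693

0.1693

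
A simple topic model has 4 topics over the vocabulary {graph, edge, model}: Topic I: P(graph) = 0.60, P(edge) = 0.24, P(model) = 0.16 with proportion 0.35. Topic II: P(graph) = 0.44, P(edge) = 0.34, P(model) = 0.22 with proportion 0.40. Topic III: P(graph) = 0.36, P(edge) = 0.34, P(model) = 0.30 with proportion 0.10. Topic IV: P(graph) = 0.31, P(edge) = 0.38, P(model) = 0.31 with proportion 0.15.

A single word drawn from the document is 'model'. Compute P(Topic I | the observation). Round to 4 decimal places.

0.2540

Posterior ∝ prior × likelihood, so P(k | x) ∝ P(Z=k) f_k(x); normalise over all components.
Evaluate each component's likelihood at the observed value:
  p_I = P(model | comp) = 0.16
  p_II = P(model | comp) = 0.22
  p_III = P(model | comp) = 0.30
  p_IV = P(model | comp) = 0.31
Multiply by the mixture weights:
  P(Z=I)·p_I = 0.35 × 0.16 = 0.056
  P(Z=II)·p_II = 0.40 × 0.22 = 0.088
  P(Z=III)·p_III = 0.10 × 0.3 = 0.03
  P(Z=IV)·p_IV = 0.15 × 0.31 = 0.0465
Sum: 0.056 + 0.088 + 0.03 + 0.0465 = 0.2205
So the posterior for Topic I is 0.056 / 0.2205 ≈ 0.2540.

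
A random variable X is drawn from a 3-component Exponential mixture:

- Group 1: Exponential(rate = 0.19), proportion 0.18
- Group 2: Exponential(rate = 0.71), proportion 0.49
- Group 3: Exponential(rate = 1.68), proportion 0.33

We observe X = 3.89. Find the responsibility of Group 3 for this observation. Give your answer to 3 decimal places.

By Bayes' theorem, P(k | x) = w_k f_k(x) / Σ_j w_j f_j(x).
Evaluate each component's likelihood at the observed value:
  L_1 = 0.19·e^(−0.19·3.89) = 0.19·e^(−0.7391) = 0.0907333
  L_2 = 0.71·e^(−0.71·3.89) = 0.71·e^(−2.7619) = 0.0448519
  L_3 = 1.68·e^(−1.68·3.89) = 1.68·e^(−6.5352) = 0.00243842
Weight by the priors:
  w_1·L_1 = 0.18 × 0.0907333 = 0.016332
  w_2·L_2 = 0.49 × 0.0448519 = 0.0219774
  w_3·L_3 = 0.33 × 0.00243842 = 0.000804678
Marginal: 0.016332 + 0.0219774 + 0.000804678 = 0.0391141
P(Group 3 | 3.89) ≈ 0.021

0.021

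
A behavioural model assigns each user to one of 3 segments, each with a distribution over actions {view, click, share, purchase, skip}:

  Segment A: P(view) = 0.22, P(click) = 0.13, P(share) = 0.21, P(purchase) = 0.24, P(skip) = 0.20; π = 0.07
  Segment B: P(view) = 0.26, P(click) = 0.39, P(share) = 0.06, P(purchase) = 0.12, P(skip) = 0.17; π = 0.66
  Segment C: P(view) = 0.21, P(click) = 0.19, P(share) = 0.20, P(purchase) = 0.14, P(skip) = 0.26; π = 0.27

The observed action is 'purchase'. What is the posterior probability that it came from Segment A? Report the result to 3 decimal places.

0.126

The responsibility of component k is w_k f_k(x) divided by Σ_j w_j f_j(x).
Categorical probabilities:
  p_A = P(purchase | comp) = 0.24
  p_B = P(purchase | comp) = 0.12
  p_C = P(purchase | comp) = 0.14
Prior × likelihood for each component:
  w_A·p_A = 0.07 × 0.24 = 0.0168
  w_B·p_B = 0.66 × 0.12 = 0.0792
  w_C·p_C = 0.27 × 0.14 = 0.0378
Sum: 0.0168 + 0.0792 + 0.0378 = 0.1338
P(Segment A | 'purchase') ≈ 0.126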